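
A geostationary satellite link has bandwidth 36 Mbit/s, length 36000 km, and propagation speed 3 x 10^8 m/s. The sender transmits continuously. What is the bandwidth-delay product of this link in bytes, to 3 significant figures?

Propagation delay = 36000000 / 300000000 = 0.12 s.
BDP = R × t_prop = 36000000 × 0.12 = 4320000 bits.
In bytes: 4320000/8 = 540000 bytes.

540000 bytes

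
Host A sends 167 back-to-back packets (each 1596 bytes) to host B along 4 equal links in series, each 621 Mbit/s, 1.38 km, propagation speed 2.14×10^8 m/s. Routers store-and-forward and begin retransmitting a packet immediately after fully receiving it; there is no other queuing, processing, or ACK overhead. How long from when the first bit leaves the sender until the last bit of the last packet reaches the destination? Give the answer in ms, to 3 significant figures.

3.52 ms

Per-hop transmission t_tx = L/R = 12768/621000000 = 0.0205604 ms.
Per-hop propagation t_prop = 1380/214000000 = 0.0064486 ms.
Pipeline fill: first packet needs 4·t_tx to clear all hops; remaining 166 packets each add one t_tx.
Total = (4+167-1)·t_tx + 4·t_prop = 170·0.0205604 + 4·0.0064486 = 3.52 ms.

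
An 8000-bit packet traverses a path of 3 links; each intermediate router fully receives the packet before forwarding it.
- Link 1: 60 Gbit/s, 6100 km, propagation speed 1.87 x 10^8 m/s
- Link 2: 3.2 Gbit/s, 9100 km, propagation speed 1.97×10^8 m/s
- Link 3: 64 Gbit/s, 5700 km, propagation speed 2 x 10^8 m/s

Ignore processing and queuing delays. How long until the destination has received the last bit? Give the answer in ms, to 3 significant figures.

Transmission delays (L/R per hop): 0.000133333, 0.0025, 0.000125 ms; sum = 0.00275833 ms.
Propagation delays (d/s per hop): 32.6203, 46.1929, 28.5 ms; sum = 107.313 ms.
End-to-end = 107 ms.

107 ms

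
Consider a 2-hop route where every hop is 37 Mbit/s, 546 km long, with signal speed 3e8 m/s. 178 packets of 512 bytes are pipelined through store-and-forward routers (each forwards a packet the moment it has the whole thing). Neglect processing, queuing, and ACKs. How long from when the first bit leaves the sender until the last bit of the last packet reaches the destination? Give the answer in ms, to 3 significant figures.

23.5 ms

Per-hop transmission t_tx = L/R = 4096/37000000 = 0.110703 ms.
Per-hop propagation t_prop = 546000/300000000 = 1.82 ms.
Pipeline fill: first packet needs 2·t_tx to clear all hops; remaining 177 packets each add one t_tx.
Total = (2+178-1)·t_tx + 2·t_prop = 179·0.110703 + 2·1.82 = 23.5 ms.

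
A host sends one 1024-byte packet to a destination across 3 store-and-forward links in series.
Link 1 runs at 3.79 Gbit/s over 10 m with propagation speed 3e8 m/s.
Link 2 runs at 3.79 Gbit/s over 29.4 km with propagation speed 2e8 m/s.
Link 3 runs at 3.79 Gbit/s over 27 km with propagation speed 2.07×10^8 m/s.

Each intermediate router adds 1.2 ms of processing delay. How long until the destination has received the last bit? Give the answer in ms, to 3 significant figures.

L = 1024 × 8 = 8192 bits.
Transmission delay per hop = L/R = 8192/3790000000 = 0.00216148 ms; 3 hops → 0.00648443 ms.
Propagation delays (d/s per hop): 3.33333e-05, 0.147, 0.130435 ms; sum = 0.277468 ms.
Processing at 2 router(s): 2 × 1.2 ms = 2.4 ms.
End-to-end = 2.68 ms.

2.68 ms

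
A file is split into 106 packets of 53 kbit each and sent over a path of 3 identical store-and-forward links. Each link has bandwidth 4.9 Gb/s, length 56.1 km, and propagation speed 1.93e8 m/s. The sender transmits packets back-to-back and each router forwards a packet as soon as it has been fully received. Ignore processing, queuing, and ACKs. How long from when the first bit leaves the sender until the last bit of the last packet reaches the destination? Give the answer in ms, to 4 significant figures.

Per-hop transmission t_tx = L/R = 53000/4900000000 = 0.0108163 ms.
Per-hop propagation t_prop = 56100/193000000 = 0.290674 ms.
Pipeline fill: first packet needs 3·t_tx to clear all hops; remaining 105 packets each add one t_tx.
Total = (3+106-1)·t_tx + 3·t_prop = 108·0.0108163 + 3·0.290674 = 2.040 ms.

2.040 ms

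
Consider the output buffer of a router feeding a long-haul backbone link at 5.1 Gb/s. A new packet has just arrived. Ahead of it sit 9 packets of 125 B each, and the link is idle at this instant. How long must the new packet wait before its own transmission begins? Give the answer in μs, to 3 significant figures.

Each queued packet: L/R = 1000/5100000000 = 0.196078 μs.
9 queued → 1.76471 μs.
Queuing delay = 1.76 μs.

1.76 μs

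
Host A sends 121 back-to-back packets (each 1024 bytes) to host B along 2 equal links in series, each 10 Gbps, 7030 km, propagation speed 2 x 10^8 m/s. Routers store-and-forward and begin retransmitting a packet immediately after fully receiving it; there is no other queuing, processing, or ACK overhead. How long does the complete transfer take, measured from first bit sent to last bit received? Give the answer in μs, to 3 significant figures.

Per-hop transmission t_tx = L/R = 8192/10000000000 = 0.8192 μs.
Per-hop propagation t_prop = 7030000/200000000 = 35150 μs.
Pipeline fill: first packet needs 2·t_tx to clear all hops; remaining 120 packets each add one t_tx.
Total = (2+121-1)·t_tx + 2·t_prop = 122·0.8192 + 2·35150 = 70400 μs.

70400 μs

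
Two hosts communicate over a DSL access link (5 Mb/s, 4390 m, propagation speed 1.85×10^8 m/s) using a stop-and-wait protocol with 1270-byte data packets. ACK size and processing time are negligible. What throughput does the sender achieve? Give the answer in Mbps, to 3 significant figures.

t_tx = L/R = 10160/5000000 = 0.002032 s.
t_prop = 4390/185000000 = 2.37297e-05 s; RTT = 4.74595e-05 s.
Cycle = t_tx + RTT = 0.00207946 s.
Throughput = L / cycle = 10160 / 0.00207946 = 4.89 Mbps.

4.89 Mbps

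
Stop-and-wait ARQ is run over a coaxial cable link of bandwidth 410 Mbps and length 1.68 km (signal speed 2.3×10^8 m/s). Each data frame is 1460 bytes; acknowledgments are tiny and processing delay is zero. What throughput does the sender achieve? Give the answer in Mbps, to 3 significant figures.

t_tx = L/R = 11680/410000000 = 2.84878e-05 s.
t_prop = 1680/2.3e+08 = 7.30435e-06 s; RTT = 1.46087e-05 s.
Cycle = t_tx + RTT = 4.30965e-05 s.
Throughput = L / cycle = 11680 / 4.30965e-05 = 271 Mbps.

271 Mbps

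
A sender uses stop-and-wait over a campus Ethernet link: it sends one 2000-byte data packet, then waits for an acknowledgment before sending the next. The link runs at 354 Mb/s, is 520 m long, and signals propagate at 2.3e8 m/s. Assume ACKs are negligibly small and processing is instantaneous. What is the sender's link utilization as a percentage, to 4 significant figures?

t_tx = L/R = 16000/354000000 = 4.51977e-05 s.
t_prop = 520/2.3e+08 = 2.26087e-06 s; RTT = 4.52174e-06 s.
Cycle = t_tx + RTT = 4.97195e-05 s.
Utilization = t_tx / cycle = 4.51977e-05/4.97195e-05 = 90.91 %.

90.91 %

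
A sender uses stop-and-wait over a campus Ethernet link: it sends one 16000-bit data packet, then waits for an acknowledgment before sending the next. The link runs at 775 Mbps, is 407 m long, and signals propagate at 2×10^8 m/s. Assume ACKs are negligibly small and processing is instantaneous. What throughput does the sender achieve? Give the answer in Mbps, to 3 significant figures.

647 Mbps

t_tx = L/R = 16000/775000000 = 2.06452e-05 s.
t_prop = 407/200000000 = 2.035e-06 s; RTT = 4.07e-06 s.
Cycle = t_tx + RTT = 2.47152e-05 s.
Throughput = L / cycle = 16000 / 2.47152e-05 = 647 Mbps.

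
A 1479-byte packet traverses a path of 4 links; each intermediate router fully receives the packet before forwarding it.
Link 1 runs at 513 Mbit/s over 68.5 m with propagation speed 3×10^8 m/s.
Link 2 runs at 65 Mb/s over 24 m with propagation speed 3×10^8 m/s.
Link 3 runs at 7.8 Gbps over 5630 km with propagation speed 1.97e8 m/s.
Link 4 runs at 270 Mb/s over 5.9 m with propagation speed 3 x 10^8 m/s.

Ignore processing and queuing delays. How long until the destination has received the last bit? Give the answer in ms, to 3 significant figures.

L = 1479 × 8 = 11832 bits.
Transmission delays (L/R per hop): 0.0230643, 0.182031, 0.00151692, 0.0438222 ms; sum = 0.250434 ms.
Propagation delays (d/s per hop): 0.000228333, 8e-05, 28.5787, 1.96667e-05 ms; sum = 28.579 ms.
End-to-end = 28.8 ms.

28.8 ms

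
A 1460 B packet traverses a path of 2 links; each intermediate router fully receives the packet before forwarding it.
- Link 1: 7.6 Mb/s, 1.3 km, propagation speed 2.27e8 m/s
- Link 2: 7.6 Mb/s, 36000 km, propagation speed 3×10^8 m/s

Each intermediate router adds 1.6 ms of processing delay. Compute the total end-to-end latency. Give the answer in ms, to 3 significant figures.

125 ms

L = 1460 × 8 = 11680 bits.
Transmission delay per hop = L/R = 11680/7600000 = 1.53684 ms; 2 hops → 3.07368 ms.
Propagation delays (d/s per hop): 0.00572687, 120 ms; sum = 120.006 ms.
Processing at 1 router(s): 1 × 1.6 ms = 1.6 ms.
End-to-end = 125 ms.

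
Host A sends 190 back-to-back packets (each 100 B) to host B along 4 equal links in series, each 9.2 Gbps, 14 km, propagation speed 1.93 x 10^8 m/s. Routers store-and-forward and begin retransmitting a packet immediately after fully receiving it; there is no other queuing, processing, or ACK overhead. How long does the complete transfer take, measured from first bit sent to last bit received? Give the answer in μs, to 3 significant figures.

307 μs

Per-hop transmission t_tx = L/R = 800/9200000000 = 0.0869565 μs.
Per-hop propagation t_prop = 14000/193000000 = 72.5389 μs.
Pipeline fill: first packet needs 4·t_tx to clear all hops; remaining 189 packets each add one t_tx.
Total = (4+190-1)·t_tx + 4·t_prop = 193·0.0869565 + 4·72.5389 = 307 μs.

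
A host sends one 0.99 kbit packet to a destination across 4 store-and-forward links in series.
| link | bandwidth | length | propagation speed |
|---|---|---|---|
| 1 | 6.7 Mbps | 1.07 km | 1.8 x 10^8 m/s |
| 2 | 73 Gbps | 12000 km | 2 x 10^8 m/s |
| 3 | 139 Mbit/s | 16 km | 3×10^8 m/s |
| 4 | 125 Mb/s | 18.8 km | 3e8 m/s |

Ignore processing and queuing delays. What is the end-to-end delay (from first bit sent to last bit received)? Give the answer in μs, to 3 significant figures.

60300 μs

L = 990 bits.
Transmission delays (L/R per hop): 147.761, 0.0135616, 7.1223, 7.92 μs; sum = 162.817 μs.
Propagation delays (d/s per hop): 5.94444, 60000, 53.3333, 62.6667 μs; sum = 60121.9 μs.
End-to-end = 60300 μs.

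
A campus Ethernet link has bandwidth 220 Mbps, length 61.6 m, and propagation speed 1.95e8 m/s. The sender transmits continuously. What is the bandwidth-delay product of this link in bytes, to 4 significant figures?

8.687 bytes

Propagation delay = 61.6 / 195000000 = 3.15897e-07 s.
BDP = R × t_prop = 220000000 × 3.15897e-07 = 69.4974 bits.
In bytes: 69.4974/8 = 8.687 bytes.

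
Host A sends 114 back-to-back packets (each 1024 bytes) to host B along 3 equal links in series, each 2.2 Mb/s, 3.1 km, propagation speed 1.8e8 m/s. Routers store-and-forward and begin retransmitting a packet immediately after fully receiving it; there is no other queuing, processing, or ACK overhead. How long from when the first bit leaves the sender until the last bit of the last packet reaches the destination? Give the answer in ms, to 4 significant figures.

432.0 ms

Per-hop transmission t_tx = L/R = 8192/2200000 = 3.72364 ms.
Per-hop propagation t_prop = 3100/180000000 = 0.0172222 ms.
Pipeline fill: first packet needs 3·t_tx to clear all hops; remaining 113 packets each add one t_tx.
Total = (3+114-1)·t_tx + 3·t_prop = 116·3.72364 + 3·0.0172222 = 432.0 ms.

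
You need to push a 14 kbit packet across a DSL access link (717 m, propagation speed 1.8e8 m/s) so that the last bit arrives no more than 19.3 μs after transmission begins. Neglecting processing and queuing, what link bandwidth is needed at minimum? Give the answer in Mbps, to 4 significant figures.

914.0 Mbps

Propagation delay = 717 / 180000000 = 3.98333 μs.
Transmission budget = 19.3 − 3.98333 = 15.3167 μs.
R ≥ L / t_tx = 14000 bits / 1.53167e-05 s = 914.0 Mbps.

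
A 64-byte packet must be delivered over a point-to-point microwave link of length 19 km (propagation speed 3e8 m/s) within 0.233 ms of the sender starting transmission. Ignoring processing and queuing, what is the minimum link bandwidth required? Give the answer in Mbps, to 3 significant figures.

3.02 Mbps

L = 512 bits.
Propagation delay = 19000 / 300000000 = 0.0633333 ms.
Transmission budget = 0.233 − 0.0633333 = 0.169667 ms.
R ≥ L / t_tx = 512 bits / 0.000169667 s = 3.02 Mbps.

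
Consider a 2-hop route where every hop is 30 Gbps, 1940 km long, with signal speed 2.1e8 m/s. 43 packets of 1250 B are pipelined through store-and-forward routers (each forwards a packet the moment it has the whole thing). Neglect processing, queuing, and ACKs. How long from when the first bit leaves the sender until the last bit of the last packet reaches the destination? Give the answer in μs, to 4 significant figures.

Per-hop transmission t_tx = L/R = 10000/30000000000 = 0.333333 μs.
Per-hop propagation t_prop = 1940000/210000000 = 9238.1 μs.
Pipeline fill: first packet needs 2·t_tx to clear all hops; remaining 42 packets each add one t_tx.
Total = (2+43-1)·t_tx + 2·t_prop = 44·0.333333 + 2·9238.1 = 18490 μs.

18490 μs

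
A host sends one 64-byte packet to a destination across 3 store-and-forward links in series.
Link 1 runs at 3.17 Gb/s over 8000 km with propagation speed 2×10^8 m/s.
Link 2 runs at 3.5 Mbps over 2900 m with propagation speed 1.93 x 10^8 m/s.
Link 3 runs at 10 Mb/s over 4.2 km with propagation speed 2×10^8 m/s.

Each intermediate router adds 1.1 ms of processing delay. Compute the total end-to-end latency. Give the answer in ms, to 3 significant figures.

L = 64 × 8 = 512 bits.
Transmission delays (L/R per hop): 0.000161514, 0.146286, 0.0512 ms; sum = 0.197647 ms.
Propagation delays (d/s per hop): 40, 0.0150259, 0.021 ms; sum = 40.036 ms.
Processing at 2 router(s): 2 × 1.1 ms = 2.2 ms.
End-to-end = 42.4 ms.

42.4 ms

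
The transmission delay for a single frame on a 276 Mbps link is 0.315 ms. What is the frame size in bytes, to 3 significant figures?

L = R × t_tx = 276000000 b/s × 0.000315 s = 86940 bits.
In bytes: 86940 / 8 = 10900 bytes.

10900 bytes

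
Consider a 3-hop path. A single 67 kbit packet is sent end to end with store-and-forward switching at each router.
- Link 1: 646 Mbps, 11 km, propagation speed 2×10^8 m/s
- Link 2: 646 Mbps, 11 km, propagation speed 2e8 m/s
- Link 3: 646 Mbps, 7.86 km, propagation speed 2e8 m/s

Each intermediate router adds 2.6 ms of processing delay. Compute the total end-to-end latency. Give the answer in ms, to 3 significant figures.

L = 67000 bits.
Transmission delay per hop = L/R = 67000/646000000 = 0.103715 ms; 3 hops → 0.311146 ms.
Propagation delays (d/s per hop): 0.055, 0.055, 0.0393 ms; sum = 0.1493 ms.
Processing at 2 router(s): 2 × 2.6 ms = 5.2 ms.
End-to-end = 5.66 ms.

5.66 ms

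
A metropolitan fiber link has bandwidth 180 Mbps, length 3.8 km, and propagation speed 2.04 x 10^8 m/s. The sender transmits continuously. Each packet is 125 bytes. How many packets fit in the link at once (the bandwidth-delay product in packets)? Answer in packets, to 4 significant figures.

3.353 packets

Propagation delay = 3800 / 204000000 = 1.86275e-05 s.
BDP = R × t_prop = 180000000 × 1.86275e-05 = 3352.94 bits.
In packets of 1000 bits: 3.353 packets.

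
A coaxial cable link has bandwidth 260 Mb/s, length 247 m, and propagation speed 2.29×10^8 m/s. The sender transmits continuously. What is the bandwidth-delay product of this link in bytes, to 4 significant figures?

Propagation delay = 247 / 229000000 = 1.0786e-06 s.
BDP = R × t_prop = 260000000 × 1.0786e-06 = 280.437 bits.
In bytes: 280.437/8 = 35.05 bytes.

35.05 bytes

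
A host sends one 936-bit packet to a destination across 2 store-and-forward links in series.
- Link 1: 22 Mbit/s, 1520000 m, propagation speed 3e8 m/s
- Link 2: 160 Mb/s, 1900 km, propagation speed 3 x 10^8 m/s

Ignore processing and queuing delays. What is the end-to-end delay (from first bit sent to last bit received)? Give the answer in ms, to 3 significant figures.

11.4 ms

Transmission delays (L/R per hop): 0.0425455, 0.00585 ms; sum = 0.0483955 ms.
Propagation delays (d/s per hop): 5.06667, 6.33333 ms; sum = 11.4 ms.
End-to-end = 11.4 ms.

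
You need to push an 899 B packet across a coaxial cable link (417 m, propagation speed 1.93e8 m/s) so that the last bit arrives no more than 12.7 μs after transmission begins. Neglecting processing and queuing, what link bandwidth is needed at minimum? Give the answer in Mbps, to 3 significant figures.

L = 7192 bits.
Propagation delay = 417 / 193000000 = 2.16062 μs.
Transmission budget = 12.7 − 2.16062 = 10.5394 μs.
R ≥ L / t_tx = 7192 bits / 1.05394e-05 s = 682 Mbps.

682 Mbps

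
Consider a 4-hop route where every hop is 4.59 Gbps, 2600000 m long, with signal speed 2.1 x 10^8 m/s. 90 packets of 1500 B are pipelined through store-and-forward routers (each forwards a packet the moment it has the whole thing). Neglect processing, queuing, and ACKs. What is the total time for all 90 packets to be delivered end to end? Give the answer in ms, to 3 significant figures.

49.8 ms

Per-hop transmission t_tx = L/R = 12000/4590000000 = 0.00261438 ms.
Per-hop propagation t_prop = 2600000/210000000 = 12.381 ms.
Pipeline fill: first packet needs 4·t_tx to clear all hops; remaining 89 packets each add one t_tx.
Total = (4+90-1)·t_tx + 4·t_prop = 93·0.00261438 + 4·12.381 = 49.8 ms.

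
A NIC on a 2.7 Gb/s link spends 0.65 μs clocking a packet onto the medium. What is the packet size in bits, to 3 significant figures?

L = R × t_tx = 2700000000 b/s × 6.5e-07 s = 1755 bits.

1760 bits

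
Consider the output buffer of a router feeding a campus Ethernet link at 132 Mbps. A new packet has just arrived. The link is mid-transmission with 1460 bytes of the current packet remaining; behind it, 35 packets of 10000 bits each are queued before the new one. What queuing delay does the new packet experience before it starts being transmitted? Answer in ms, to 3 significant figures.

Each queued packet: L/R = 10000/132000000 = 0.0757576 ms.
35 queued → 2.65152 ms.
Plus remaining 11680 bits of current packet: 0.0884848 ms.
Queuing delay = 2.74 ms.

2.74 ms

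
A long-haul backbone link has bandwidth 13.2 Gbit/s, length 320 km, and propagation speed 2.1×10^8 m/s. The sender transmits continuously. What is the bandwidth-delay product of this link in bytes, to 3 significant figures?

Propagation delay = 320000 / 210000000 = 0.00152381 s.
BDP = R × t_prop = 13200000000 × 0.00152381 = 20114300 bits.
In bytes: 20114300/8 = 2510000 bytes.

2510000 bytes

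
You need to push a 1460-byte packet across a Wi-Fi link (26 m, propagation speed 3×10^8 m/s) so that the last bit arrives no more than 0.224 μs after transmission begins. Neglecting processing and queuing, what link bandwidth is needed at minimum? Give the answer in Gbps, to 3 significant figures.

85.0 Gbps

L = 11680 bits.
Propagation delay = 26 / 300000000 = 0.0866667 μs.
Transmission budget = 0.224 − 0.0866667 = 0.137333 μs.
R ≥ L / t_tx = 11680 bits / 1.37333e-07 s = 85.0 Gbps.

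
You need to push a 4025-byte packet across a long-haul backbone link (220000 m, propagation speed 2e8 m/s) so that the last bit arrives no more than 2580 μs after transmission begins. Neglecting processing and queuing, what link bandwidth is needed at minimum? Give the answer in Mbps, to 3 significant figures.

21.8 Mbps

L = 32200 bits.
Propagation delay = 220000 / 200000000 = 1100 μs.
Transmission budget = 2580 − 1100 = 1480 μs.
R ≥ L / t_tx = 32200 bits / 0.00148 s = 21.8 Mbps.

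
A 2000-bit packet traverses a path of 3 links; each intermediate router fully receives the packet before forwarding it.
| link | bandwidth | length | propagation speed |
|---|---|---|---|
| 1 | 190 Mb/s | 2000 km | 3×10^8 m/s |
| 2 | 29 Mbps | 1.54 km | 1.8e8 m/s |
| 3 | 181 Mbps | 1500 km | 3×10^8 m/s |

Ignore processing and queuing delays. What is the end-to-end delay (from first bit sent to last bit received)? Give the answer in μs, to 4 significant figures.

11770 μs

Transmission delays (L/R per hop): 10.5263, 68.9655, 11.0497 μs; sum = 90.5416 μs.
Propagation delays (d/s per hop): 6666.67, 8.55556, 5000 μs; sum = 11675.2 μs.
End-to-end = 11770 μs.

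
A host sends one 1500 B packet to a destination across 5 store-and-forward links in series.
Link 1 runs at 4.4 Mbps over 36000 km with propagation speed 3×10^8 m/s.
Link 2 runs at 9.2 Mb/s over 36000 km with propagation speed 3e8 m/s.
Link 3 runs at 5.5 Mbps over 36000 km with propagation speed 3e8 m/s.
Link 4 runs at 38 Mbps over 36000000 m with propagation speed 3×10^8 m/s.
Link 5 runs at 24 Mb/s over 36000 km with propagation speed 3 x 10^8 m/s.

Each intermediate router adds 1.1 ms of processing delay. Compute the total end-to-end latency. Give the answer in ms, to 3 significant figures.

L = 1500 × 8 = 12000 bits.
Transmission delays (L/R per hop): 2.72727, 1.30435, 2.18182, 0.315789, 0.5 ms; sum = 7.02923 ms.
Propagation delays (d/s per hop): 120, 120, 120, 120, 120 ms; sum = 600 ms.
Processing at 4 router(s): 4 × 1.1 ms = 4.4 ms.
End-to-end = 611 ms.

611 ms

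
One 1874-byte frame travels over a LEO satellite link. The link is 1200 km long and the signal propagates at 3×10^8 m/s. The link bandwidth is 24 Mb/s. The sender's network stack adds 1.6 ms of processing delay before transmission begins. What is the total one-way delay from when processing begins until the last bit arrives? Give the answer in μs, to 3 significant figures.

L = 1874 × 8 = 14992 bits.
Transmission delay = L/R = 14992 / 24000000 = 624.667 μs.
Propagation delay = d/s = 1200000 m / 300000000 m/s = 4000 μs.
Plus processing delay 1.6 ms = 1600 μs.
Total = 6220 μs.

6220 μs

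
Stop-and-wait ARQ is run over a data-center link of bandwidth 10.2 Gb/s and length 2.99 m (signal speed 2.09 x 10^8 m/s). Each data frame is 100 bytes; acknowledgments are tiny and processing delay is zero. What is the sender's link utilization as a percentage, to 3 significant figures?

t_tx = L/R = 800/10200000000 = 7.84314e-08 s.
t_prop = 2.99/209000000 = 1.43062e-08 s; RTT = 2.86124e-08 s.
Cycle = t_tx + RTT = 1.07044e-07 s.
Utilization = t_tx / cycle = 7.84314e-08/1.07044e-07 = 73.3 %.

73.3 %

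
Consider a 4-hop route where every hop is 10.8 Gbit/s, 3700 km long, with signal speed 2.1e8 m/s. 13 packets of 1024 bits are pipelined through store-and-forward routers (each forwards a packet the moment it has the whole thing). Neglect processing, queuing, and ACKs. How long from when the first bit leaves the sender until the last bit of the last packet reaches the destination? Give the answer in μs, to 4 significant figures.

70480 μs

Per-hop transmission t_tx = L/R = 1024/10800000000 = 0.0948148 μs.
Per-hop propagation t_prop = 3700000/210000000 = 17619 μs.
Pipeline fill: first packet needs 4·t_tx to clear all hops; remaining 12 packets each add one t_tx.
Total = (4+13-1)·t_tx + 4·t_prop = 16·0.0948148 + 4·17619 = 70480 μs.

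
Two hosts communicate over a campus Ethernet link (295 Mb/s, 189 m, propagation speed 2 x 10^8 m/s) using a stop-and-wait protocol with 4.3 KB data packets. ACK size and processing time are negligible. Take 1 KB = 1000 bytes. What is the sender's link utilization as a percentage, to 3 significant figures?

t_tx = L/R = 34400/295000000 = 0.00011661 s.
t_prop = 189/200000000 = 9.45e-07 s; RTT = 1.89e-06 s.
Cycle = t_tx + RTT = 0.0001185 s.
Utilization = t_tx / cycle = 0.00011661/0.0001185 = 98.4 %.

98.4 %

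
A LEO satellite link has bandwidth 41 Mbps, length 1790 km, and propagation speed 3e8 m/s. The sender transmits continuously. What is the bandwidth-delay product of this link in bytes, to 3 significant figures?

30600 bytes

Propagation delay = 1790000 / 300000000 = 0.00596667 s.
BDP = R × t_prop = 41000000 × 0.00596667 = 244633 bits.
In bytes: 244633/8 = 30600 bytes.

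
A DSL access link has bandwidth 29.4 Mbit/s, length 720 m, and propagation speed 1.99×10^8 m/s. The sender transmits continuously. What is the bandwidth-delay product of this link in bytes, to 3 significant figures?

13.3 bytes

Propagation delay = 720 / 199000000 = 3.61809e-06 s.
BDP = R × t_prop = 29400000 × 3.61809e-06 = 106.372 bits.
In bytes: 106.372/8 = 13.3 bytes.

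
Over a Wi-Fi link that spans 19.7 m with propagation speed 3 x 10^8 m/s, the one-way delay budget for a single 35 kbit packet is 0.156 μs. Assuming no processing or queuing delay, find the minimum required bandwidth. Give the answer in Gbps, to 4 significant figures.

387.5 Gbps

Propagation delay = 19.7 / 300000000 = 0.0656667 μs.
Transmission budget = 0.156 − 0.0656667 = 0.0903333 μs.
R ≥ L / t_tx = 35000 bits / 9.03333e-08 s = 387.5 Gbps.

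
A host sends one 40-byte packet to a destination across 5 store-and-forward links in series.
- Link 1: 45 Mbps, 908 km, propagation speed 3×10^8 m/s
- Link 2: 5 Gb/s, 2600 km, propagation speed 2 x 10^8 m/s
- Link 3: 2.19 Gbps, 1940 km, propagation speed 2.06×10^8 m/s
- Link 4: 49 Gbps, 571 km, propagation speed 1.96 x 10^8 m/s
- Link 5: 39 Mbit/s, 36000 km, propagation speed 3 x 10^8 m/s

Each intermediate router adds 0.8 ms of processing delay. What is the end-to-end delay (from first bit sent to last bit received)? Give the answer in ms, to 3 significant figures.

152 ms

L = 40 × 8 = 320 bits.
Transmission delays (L/R per hop): 0.00711111, 6.4e-05, 0.000146119, 6.53061e-06, 0.00820513 ms; sum = 0.0155329 ms.
Propagation delays (d/s per hop): 3.02667, 13, 9.41748, 2.91327, 120 ms; sum = 148.357 ms.
Processing at 4 router(s): 4 × 0.8 ms = 3.2 ms.
End-to-end = 152 ms.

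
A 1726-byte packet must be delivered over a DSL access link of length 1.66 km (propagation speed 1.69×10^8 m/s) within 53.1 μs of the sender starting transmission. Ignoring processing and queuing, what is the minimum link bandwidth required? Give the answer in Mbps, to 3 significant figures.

L = 13808 bits.
Propagation delay = 1660 / 169000000 = 9.82249 μs.
Transmission budget = 53.1 − 9.82249 = 43.2775 μs.
R ≥ L / t_tx = 13808 bits / 4.32775e-05 s = 319 Mbps.

319 Mbps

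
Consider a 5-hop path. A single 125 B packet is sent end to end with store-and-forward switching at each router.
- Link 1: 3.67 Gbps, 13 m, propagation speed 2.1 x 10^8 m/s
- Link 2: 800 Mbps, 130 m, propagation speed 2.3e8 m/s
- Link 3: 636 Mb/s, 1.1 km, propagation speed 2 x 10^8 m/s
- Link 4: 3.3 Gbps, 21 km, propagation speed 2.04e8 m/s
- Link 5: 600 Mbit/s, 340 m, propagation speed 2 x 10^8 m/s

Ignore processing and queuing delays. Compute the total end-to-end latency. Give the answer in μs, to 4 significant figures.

L = 125 × 8 = 1000 bits.
Transmission delays (L/R per hop): 0.27248, 1.25, 1.57233, 0.30303, 1.66667 μs; sum = 5.0645 μs.
Propagation delays (d/s per hop): 0.0619048, 0.565217, 5.5, 102.941, 1.7 μs; sum = 110.768 μs.
End-to-end = 115.8 μs.

115.8 μs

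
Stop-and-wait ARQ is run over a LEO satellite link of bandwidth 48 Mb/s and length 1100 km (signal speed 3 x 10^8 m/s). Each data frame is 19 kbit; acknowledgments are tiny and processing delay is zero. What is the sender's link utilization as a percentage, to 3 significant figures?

5.12 %

t_tx = L/R = 19000/48000000 = 0.000395833 s.
t_prop = 1100000/300000000 = 0.00366667 s; RTT = 0.00733333 s.
Cycle = t_tx + RTT = 0.00772917 s.
Utilization = t_tx / cycle = 0.000395833/0.00772917 = 5.12 %.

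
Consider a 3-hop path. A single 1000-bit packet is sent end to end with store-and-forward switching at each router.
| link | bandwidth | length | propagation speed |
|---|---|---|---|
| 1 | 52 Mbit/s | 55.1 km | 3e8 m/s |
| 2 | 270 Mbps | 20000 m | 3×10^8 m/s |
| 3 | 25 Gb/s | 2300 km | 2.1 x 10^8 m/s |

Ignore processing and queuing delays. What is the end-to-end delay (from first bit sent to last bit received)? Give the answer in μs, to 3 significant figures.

11200 μs

Transmission delays (L/R per hop): 19.2308, 3.7037, 0.04 μs; sum = 22.9745 μs.
Propagation delays (d/s per hop): 183.667, 66.6667, 10952.4 μs; sum = 11202.7 μs.
End-to-end = 11200 μs.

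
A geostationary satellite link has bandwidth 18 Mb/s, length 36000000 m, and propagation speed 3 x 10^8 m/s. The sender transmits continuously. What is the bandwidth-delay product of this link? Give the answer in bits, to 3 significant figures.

Propagation delay = 36000000 / 300000000 = 0.12 s.
BDP = R × t_prop = 18000000 × 0.12 = 2160000 bits.

2160000 bits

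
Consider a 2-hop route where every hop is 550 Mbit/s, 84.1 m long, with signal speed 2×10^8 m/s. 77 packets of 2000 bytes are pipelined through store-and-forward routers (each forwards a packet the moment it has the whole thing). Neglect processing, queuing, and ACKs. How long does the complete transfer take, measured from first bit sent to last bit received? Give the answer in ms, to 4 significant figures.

Per-hop transmission t_tx = L/R = 16000/550000000 = 0.0290909 ms.
Per-hop propagation t_prop = 84.1/200000000 = 0.0004205 ms.
Pipeline fill: first packet needs 2·t_tx to clear all hops; remaining 76 packets each add one t_tx.
Total = (2+77-1)·t_tx + 2·t_prop = 78·0.0290909 + 2·0.0004205 = 2.270 ms.

2.270 ms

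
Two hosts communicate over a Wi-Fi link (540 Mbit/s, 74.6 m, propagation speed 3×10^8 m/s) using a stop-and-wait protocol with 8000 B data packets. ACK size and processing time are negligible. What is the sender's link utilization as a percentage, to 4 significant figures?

99.58 %

t_tx = L/R = 64000/540000000 = 0.000118519 s.
t_prop = 74.6/300000000 = 2.48667e-07 s; RTT = 4.97333e-07 s.
Cycle = t_tx + RTT = 0.000119016 s.
Utilization = t_tx / cycle = 0.000118519/0.000119016 = 99.58 %.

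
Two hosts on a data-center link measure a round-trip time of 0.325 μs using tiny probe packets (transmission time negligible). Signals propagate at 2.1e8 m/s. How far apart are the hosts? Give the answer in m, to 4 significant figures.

34.13 m

One-way propagation = RTT/2 = 0.1625 μs.
d = s × t = 210000000 × 1.625e-07 = 34.13 m.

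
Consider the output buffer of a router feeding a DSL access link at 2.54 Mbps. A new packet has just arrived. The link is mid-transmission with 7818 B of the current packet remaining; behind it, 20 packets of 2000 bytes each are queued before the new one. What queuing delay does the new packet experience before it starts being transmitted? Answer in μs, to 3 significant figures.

Each queued packet: L/R = 16000/2540000 = 6299.21 μs.
20 queued → 125984 μs.
Plus remaining 62544 bits of current packet: 24623.6 μs.
Queuing delay = 151000 μs.

151000 μs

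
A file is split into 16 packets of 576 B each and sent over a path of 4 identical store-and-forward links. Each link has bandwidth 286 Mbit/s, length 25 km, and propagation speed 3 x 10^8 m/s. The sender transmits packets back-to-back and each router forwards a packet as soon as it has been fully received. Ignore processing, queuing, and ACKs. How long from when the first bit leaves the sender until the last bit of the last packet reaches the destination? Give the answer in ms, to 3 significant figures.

Per-hop transmission t_tx = L/R = 4608/286000000 = 0.0161119 ms.
Per-hop propagation t_prop = 25000/300000000 = 0.0833333 ms.
Pipeline fill: first packet needs 4·t_tx to clear all hops; remaining 15 packets each add one t_tx.
Total = (4+16-1)·t_tx + 4·t_prop = 19·0.0161119 + 4·0.0833333 = 0.639 ms.

0.639 ms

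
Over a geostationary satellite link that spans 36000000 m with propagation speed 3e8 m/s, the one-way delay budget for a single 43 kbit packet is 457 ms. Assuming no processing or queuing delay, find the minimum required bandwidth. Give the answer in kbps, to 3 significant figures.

128 kbps

Propagation delay = 36000000 / 300000000 = 120 ms.
Transmission budget = 457 − 120 = 337 ms.
R ≥ L / t_tx = 43000 bits / 0.337 s = 128 kbps.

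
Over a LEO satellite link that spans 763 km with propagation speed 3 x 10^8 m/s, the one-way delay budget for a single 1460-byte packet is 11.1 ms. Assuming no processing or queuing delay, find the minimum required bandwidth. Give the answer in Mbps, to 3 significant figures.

1.37 Mbps

L = 11680 bits.
Propagation delay = 763000 / 300000000 = 2.54333 ms.
Transmission budget = 11.1 − 2.54333 = 8.55667 ms.
R ≥ L / t_tx = 11680 bits / 0.00855667 s = 1.37 Mbps.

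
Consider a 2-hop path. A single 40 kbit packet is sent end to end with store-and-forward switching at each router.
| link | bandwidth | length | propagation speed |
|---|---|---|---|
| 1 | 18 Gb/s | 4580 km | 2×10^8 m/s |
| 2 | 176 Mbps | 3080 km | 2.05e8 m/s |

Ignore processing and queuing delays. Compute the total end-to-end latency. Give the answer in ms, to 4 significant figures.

38.15 ms

L = 40000 bits.
Transmission delays (L/R per hop): 0.00222222, 0.227273 ms; sum = 0.229495 ms.
Propagation delays (d/s per hop): 22.9, 15.0244 ms; sum = 37.9244 ms.
End-to-end = 38.15 ms.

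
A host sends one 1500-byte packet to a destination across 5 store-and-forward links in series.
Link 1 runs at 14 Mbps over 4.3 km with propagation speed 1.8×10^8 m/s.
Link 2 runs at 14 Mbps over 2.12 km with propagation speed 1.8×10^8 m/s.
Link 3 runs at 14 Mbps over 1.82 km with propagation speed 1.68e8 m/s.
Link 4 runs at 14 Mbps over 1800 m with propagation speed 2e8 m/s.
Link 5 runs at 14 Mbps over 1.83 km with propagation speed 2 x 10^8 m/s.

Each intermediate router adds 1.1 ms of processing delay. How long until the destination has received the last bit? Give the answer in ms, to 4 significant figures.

8.750 ms

L = 1500 × 8 = 12000 bits.
Transmission delay per hop = L/R = 12000/14000000 = 0.857143 ms; 5 hops → 4.28571 ms.
Propagation delays (d/s per hop): 0.0238889, 0.0117778, 0.0108333, 0.009, 0.00915 ms; sum = 0.06465 ms.
Processing at 4 router(s): 4 × 1.1 ms = 4.4 ms.
End-to-end = 8.750 ms.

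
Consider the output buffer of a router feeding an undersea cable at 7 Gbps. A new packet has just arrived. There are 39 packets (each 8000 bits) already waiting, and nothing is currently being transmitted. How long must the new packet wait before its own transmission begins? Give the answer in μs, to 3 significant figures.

Each queued packet: L/R = 8000/7000000000 = 1.14286 μs.
39 queued → 44.5714 μs.
Queuing delay = 44.6 μs.

44.6 μs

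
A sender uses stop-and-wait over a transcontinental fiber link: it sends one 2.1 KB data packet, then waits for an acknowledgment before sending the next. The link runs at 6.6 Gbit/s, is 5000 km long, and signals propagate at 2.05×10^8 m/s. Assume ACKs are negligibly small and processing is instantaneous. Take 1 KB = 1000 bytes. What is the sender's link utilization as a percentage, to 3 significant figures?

t_tx = L/R = 16800/6600000000 = 2.54545e-06 s.
t_prop = 5000000/2.05e+08 = 0.0243902 s; RTT = 0.0487805 s.
Cycle = t_tx + RTT = 0.048783 s.
Utilization = t_tx / cycle = 2.54545e-06/0.048783 = 0.00522 %.

0.00522 %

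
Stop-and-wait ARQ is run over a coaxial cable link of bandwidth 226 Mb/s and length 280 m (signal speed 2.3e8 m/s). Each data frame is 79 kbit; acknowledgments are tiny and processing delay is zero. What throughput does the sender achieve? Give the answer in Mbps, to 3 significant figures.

224 Mbps

t_tx = L/R = 79000/226000000 = 0.000349558 s.
t_prop = 280/2.3e+08 = 1.21739e-06 s; RTT = 2.43478e-06 s.
Cycle = t_tx + RTT = 0.000351992 s.
Throughput = L / cycle = 79000 / 0.000351992 = 224 Mbps.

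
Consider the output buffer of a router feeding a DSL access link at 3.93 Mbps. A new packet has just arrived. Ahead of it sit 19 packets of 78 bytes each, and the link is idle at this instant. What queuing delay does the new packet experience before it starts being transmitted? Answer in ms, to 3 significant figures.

3.02 ms

Each queued packet: L/R = 624/3930000 = 0.158779 ms.
19 queued → 3.01679 ms.
Queuing delay = 3.02 ms.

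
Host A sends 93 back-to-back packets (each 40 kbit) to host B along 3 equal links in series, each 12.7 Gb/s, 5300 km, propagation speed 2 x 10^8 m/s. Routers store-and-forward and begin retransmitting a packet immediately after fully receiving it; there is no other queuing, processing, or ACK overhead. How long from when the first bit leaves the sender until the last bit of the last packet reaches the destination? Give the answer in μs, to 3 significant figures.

Per-hop transmission t_tx = L/R = 40000/12700000000 = 3.14961 μs.
Per-hop propagation t_prop = 5300000/200000000 = 26500 μs.
Pipeline fill: first packet needs 3·t_tx to clear all hops; remaining 92 packets each add one t_tx.
Total = (3+93-1)·t_tx + 3·t_prop = 95·3.14961 + 3·26500 = 79800 μs.

79800 μs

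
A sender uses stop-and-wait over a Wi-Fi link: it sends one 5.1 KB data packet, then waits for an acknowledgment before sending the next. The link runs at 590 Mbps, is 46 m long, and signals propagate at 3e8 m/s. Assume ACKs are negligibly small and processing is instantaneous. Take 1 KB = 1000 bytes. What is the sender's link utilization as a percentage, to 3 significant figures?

t_tx = L/R = 40800/590000000 = 6.91525e-05 s.
t_prop = 46/300000000 = 1.53333e-07 s; RTT = 3.06667e-07 s.
Cycle = t_tx + RTT = 6.94592e-05 s.
Utilization = t_tx / cycle = 6.91525e-05/6.94592e-05 = 99.6 %.

99.6 %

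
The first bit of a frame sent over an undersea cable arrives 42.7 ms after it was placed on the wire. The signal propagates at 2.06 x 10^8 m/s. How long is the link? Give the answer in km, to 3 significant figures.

d = s × t_prop = 206000000 × 0.0427 = 8800 km.

8800 km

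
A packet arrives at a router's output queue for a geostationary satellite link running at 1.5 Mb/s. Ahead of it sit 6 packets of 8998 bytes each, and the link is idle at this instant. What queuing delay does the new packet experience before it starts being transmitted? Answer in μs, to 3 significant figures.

Each queued packet: L/R = 71984/1500000 = 47989.3 μs.
6 queued → 287936 μs.
Queuing delay = 288000 μs.

288000 μs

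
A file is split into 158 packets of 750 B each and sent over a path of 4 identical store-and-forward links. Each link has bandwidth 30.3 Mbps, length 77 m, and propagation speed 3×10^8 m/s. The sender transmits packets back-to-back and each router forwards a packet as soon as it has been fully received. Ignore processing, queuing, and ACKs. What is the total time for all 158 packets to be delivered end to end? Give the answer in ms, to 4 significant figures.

Per-hop transmission t_tx = L/R = 6000/30300000 = 0.19802 ms.
Per-hop propagation t_prop = 77/300000000 = 0.000256667 ms.
Pipeline fill: first packet needs 4·t_tx to clear all hops; remaining 157 packets each add one t_tx.
Total = (4+158-1)·t_tx + 4·t_prop = 161·0.19802 + 4·0.000256667 = 31.88 ms.

31.88 ms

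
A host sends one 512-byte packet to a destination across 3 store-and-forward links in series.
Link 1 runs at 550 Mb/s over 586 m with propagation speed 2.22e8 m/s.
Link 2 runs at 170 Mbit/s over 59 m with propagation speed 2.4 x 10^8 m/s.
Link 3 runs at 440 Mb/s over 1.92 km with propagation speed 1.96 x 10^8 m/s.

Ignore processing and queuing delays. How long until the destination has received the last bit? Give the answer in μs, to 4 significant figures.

53.53 μs

L = 512 × 8 = 4096 bits.
Transmission delays (L/R per hop): 7.44727, 24.0941, 9.30909 μs; sum = 40.8505 μs.
Propagation delays (d/s per hop): 2.63964, 0.245833, 9.79592 μs; sum = 12.6814 μs.
End-to-end = 53.53 μs.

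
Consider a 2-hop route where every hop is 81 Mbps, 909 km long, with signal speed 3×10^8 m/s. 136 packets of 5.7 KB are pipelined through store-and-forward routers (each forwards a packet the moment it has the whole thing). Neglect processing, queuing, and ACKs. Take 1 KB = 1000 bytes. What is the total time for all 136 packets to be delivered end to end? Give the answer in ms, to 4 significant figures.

83.19 ms

Per-hop transmission t_tx = L/R = 45600/81000000 = 0.562963 ms.
Per-hop propagation t_prop = 909000/300000000 = 3.03 ms.
Pipeline fill: first packet needs 2·t_tx to clear all hops; remaining 135 packets each add one t_tx.
Total = (2+136-1)·t_tx + 2·t_prop = 137·0.562963 + 2·3.03 = 83.19 ms.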